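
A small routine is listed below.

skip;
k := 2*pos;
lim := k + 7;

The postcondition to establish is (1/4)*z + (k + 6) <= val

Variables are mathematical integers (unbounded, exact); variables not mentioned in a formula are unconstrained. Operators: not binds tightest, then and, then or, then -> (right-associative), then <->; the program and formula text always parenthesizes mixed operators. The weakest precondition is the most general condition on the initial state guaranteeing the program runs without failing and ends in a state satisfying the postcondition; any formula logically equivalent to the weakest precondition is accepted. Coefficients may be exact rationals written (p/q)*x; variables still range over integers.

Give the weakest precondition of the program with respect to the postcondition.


Working backward. After the program, the postcondition (1/4)*z + (k + 6) <= val must hold; in canonical form it is k + (1/4)*z <= val - 6.
Before lim := k + 7: k + (1/4)*z <= val - 6
Before k := 2*pos: 2*pos + (1/4)*z <= val - 6
Before skip: 2*pos + (1/4)*z <= val - 6
Answer: WP = 2*pos + (1/4)*z <= val - 6


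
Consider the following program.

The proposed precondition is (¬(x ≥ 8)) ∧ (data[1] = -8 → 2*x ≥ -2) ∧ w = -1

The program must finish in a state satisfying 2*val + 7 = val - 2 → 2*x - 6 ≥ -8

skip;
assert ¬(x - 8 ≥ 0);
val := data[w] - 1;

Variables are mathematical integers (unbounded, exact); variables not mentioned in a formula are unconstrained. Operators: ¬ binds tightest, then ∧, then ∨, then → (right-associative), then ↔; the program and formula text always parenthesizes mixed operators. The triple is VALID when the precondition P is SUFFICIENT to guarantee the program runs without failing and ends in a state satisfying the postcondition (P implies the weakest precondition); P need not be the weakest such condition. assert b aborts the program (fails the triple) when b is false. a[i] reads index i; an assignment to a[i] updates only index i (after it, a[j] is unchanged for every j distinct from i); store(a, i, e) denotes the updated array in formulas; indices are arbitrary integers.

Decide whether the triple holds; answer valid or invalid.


Working backward. After the program, the postcondition 2*val + 7 = val - 2 → 2*x - 6 ≥ -8 must hold; in canonical form it is val = -9 → 2*x ≥ -2.
Before val := data[w] - 1: data[w] = -8 → 2*x ≥ -2
Before assert ¬(x - 8 ≥ 0): (¬(x ≥ 8)) ∧ (data[w] = -8 → 2*x ≥ -2)
Before skip: (¬(x ≥ 8)) ∧ (data[w] = -8 → 2*x ≥ -2)
The weakest precondition is (¬(x ≥ 8)) ∧ (data[w] = -8 → 2*x ≥ -2).
Check whether (¬(x ≥ 8)) ∧ (data[1] = -8 → 2*x ≥ -2) ∧ w = -1 implies it.
Countermodel: at the initial state data = {[-1] = -8, [1] = 2, elsewhere 2}, w = -1, x = -2, the precondition holds but the weakest precondition fails.
Answer: invalid


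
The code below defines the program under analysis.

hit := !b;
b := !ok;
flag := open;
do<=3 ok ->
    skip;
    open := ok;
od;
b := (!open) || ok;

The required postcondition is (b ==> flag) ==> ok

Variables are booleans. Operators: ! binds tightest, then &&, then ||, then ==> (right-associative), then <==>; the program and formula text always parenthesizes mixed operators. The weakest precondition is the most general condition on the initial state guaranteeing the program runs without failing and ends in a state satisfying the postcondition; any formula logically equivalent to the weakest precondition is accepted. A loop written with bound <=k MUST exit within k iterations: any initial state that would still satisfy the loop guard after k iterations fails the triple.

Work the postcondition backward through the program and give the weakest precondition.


Working backward. After the program, (b ==> flag) ==> ok must hold.
Before b := (!open) || ok: (((!open) || ok) ==> flag) ==> ok
Before the loop (bound <=3), unroll the exhaustion recursion (WP_0 = exit-now case; WP_j = one more guarded iteration, up to j = 3):
  WP_0: (!ok) && ((((!open) || ok) ==> flag) ==> ok)
  WP_1: (ok ==> ((!ok) && (flag ==> ok))) && ((!ok) ==> ((((!open) || ok) ==> flag) ==> ok))
  WP_2: (ok ==> ((ok ==> ((!ok) && (flag ==> ok))) && ((!ok) ==> (flag ==> ok)))) && ((!ok) ==> ((((!open) || ok) ==> flag) ==> ok))
  WP_3: (ok ==> ((ok ==> ((ok ==> ((!ok) && (flag ==> ok))) && ((!ok) ==> (flag ==> ok)))) && ((!ok) ==> (flag ==> ok)))) && ((!ok) ==> ((((!open) || ok) ==> flag) ==> ok))
So before the loop: (ok ==> ((ok ==> ((ok ==> ((!ok) && (flag ==> ok))) && ((!ok) ==> (flag ==> ok)))) && ((!ok) ==> (flag ==> ok)))) && ((!ok) ==> ((((!open) || ok) ==> flag) ==> ok))
Before flag := open: (ok ==> ((ok ==> ((ok ==> ((!ok) && (open ==> ok))) && ((!ok) ==> (open ==> ok)))) && ((!ok) ==> (open ==> ok)))) && ((!ok) ==> ((((!open) || ok) ==> open) ==> ok))
Before b := !ok: (ok ==> ((ok ==> ((ok ==> ((!ok) && (open ==> ok))) && ((!ok) ==> (open ==> ok)))) && ((!ok) ==> (open ==> ok)))) && ((!ok) ==> ((((!open) || ok) ==> open) ==> ok))
Before hit := !b: (ok ==> ((ok ==> ((ok ==> ((!ok) && (open ==> ok))) && ((!ok) ==> (open ==> ok)))) && ((!ok) ==> (open ==> ok)))) && ((!ok) ==> ((((!open) || ok) ==> open) ==> ok))
Answer: WP = (ok ==> ((ok ==> ((ok ==> ((!ok) && (open ==> ok))) && ((!ok) ==> (open ==> ok)))) && ((!ok) ==> (open ==> ok)))) && ((!ok) ==> ((((!open) || ok) ==> open) ==> ok))


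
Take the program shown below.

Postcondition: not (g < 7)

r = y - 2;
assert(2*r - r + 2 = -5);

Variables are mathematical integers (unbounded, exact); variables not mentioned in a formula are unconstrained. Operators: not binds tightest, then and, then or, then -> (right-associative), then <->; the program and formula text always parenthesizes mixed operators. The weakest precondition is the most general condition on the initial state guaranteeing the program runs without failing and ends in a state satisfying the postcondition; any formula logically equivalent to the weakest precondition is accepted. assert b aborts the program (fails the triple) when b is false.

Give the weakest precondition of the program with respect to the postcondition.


Working backward. After the program, not (g < 7) must hold.
Before assert 2*r - r + 2 = -5: r = -7 and (not (g < 7))
Before r := y - 2: y = -5 and (not (g < 7))
Answer: WP = y = -5 and (not (g < 7))


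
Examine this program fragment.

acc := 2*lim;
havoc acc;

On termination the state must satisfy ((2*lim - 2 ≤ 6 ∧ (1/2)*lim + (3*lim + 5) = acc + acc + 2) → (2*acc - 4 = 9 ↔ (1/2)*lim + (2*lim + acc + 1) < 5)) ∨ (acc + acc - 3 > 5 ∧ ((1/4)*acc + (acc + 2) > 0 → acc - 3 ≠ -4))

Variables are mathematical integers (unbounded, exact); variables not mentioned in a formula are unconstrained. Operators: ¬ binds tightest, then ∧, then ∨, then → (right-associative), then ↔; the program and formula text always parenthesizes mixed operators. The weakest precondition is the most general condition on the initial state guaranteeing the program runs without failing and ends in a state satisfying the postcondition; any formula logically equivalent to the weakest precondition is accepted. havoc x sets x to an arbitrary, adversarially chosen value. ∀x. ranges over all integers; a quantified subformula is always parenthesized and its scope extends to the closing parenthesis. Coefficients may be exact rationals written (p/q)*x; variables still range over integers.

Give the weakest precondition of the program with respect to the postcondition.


Working backward. After the program, the postcondition ((2*lim - 2 ≤ 6 ∧ (1/2)*lim + (3*lim + 5) = acc + acc + 2) → (2*acc - 4 = 9 ↔ (1/2)*lim + (2*lim + acc + 1) < 5)) ∨ (acc + acc - 3 > 5 ∧ ((1/4)*acc + (acc + 2) > 0 → acc - 3 ≠ -4)) must hold; in canonical form it is ((2*lim ≤ 8 ∧ (7/2)*lim = 2*acc - 3) → (2*acc = 13 ↔ acc + (5/2)*lim < 4)) ∨ (2*acc > 8 ∧ ((5/4)*acc > -2 → acc ≠ -1)).
Before havoc acc: ∀acc_1. (((2*lim ≤ 8 ∧ (7/2)*lim = 2*acc_1 - 3) → (2*acc_1 = 13 ↔ acc_1 + (5/2)*lim < 4)) ∨ (2*acc_1 > 8 ∧ ((5/4)*acc_1 > -2 → acc_1 ≠ -1)))
Before acc := 2*lim: ∀acc_1. (((2*lim ≤ 8 ∧ (7/2)*lim = 2*acc_1 - 3) → (2*acc_1 = 13 ↔ acc_1 + (5/2)*lim < 4)) ∨ (2*acc_1 > 8 ∧ ((5/4)*acc_1 > -2 → acc_1 ≠ -1)))
Answer: WP = ∀acc_1. (((2*lim ≤ 8 ∧ (7/2)*lim = 2*acc_1 - 3) → (2*acc_1 = 13 ↔ acc_1 + (5/2)*lim < 4)) ∨ (2*acc_1 > 8 ∧ ((5/4)*acc_1 > -2 → acc_1 ≠ -1)))


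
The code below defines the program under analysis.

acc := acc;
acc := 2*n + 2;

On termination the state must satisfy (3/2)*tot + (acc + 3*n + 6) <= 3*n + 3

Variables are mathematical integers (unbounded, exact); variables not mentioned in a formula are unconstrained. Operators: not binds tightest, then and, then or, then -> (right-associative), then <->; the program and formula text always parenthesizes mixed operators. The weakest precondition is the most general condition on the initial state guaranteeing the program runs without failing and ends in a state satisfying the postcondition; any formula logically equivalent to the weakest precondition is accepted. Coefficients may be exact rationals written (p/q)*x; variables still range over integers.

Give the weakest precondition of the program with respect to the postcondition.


Working backward. After the program, the postcondition (3/2)*tot + (acc + 3*n + 6) <= 3*n + 3 must hold; in canonical form it is acc + (3/2)*tot <= -3.
Before acc := 2*n + 2: 2*n + (3/2)*tot <= -5
Before acc := acc: 2*n + (3/2)*tot <= -5
Answer: WP = 2*n + (3/2)*tot <= -5


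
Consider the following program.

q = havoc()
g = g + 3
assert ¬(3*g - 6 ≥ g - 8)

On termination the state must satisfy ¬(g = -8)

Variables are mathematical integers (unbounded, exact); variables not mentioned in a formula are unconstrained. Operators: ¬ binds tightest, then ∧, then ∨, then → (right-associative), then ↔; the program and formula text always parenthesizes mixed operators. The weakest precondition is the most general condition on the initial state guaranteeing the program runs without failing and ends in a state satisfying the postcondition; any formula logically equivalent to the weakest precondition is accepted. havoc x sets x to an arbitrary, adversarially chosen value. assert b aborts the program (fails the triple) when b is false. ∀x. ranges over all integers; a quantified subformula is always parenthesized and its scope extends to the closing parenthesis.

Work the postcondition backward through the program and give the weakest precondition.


Working backward. After the program, ¬(g = -8) must hold.
Before assert ¬(3*g - 6 ≥ g - 8): (¬(2*g ≥ -2)) ∧ (¬(g = -8))
Before g := g + 3: (¬(2*g ≥ -8)) ∧ (¬(g = -11))
Before havoc q: (¬(2*g ≥ -8)) ∧ (¬(g = -11))
Answer: WP = (¬(2*g ≥ -8)) ∧ (¬(g = -11))


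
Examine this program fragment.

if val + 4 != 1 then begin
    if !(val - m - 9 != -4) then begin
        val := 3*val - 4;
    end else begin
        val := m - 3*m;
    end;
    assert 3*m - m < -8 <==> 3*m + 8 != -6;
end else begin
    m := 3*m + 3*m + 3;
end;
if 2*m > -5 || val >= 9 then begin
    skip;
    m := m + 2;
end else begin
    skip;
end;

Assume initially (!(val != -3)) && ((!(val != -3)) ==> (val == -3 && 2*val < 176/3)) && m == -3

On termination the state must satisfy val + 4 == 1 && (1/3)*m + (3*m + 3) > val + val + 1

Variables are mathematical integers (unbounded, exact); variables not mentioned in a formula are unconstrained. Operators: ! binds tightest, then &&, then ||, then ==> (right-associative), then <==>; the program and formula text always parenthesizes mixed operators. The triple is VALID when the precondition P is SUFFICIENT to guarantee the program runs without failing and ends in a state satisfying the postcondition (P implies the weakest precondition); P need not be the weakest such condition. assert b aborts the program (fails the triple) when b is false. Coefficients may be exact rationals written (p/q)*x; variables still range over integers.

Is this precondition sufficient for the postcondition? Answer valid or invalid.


Working backward. After the program, the postcondition val + 4 == 1 && (1/3)*m + (3*m + 3) > val + val + 1 must hold; in canonical form it is val == -3 && (10/3)*m > 2*val - 2.
Then branch requires val == -3 && (10/3)*m > 2*val - 26/3; else branch requires val == -3 && (10/3)*m > 2*val - 2.
Before the if: ((2*m > -5 || val >= 9) ==> (val == -3 && (10/3)*m > 2*val - 26/3)) && ((!(2*m > -5 || val >= 9)) ==> (val == -3 && (10/3)*m > 2*val - 2))
Then branch requires ((!(val != m + 5)) ==> ((2*m < -8 <==> 3*m != -14) && ((2*m > -5 || 3*val >= 13) ==> (3*val == 1 && (10/3)*m > 6*val - 50/3)) && ((!(2*m > -5 || 3*val >= 13)) ==> (3*val == 1 && (10/3)*m > 6*val - 10)))) && (val != m + 5 ==> ((2*m < -8 <==> 3*m != -14) && ((2*m > -5 || 2*m <= -9) ==> (2*m == 3 && (22/3)*m > -26/3)) && ((!(2*m > -5 || 2*m <= -9)) ==> (2*m == 3 && (22/3)*m > -2)))); else branch requires ((12*m > -11 || val >= 9) ==> (val == -3 && 20*m > 2*val - 56/3)) && ((!(12*m > -11 || val >= 9)) ==> (val == -3 && 20*m > 2*val - 12)).
Before the if: (val != -3 ==> (((!(val != m + 5)) ==> ((2*m < -8 <==> 3*m != -14) && ((2*m > -5 || 3*val >= 13) ==> (3*val == 1 && (10/3)*m > 6*val - 50/3)) && ((!(2*m > -5 || 3*val >= 13)) ==> (3*val == 1 && (10/3)*m > 6*val - 10)))) && (val != m + 5 ==> ((2*m < -8 <==> 3*m != -14) && ((2*m > -5 || 2*m <= -9) ==> (2*m == 3 && (22/3)*m > -26/3)) && ((!(2*m > -5 || 2*m <= -9)) ==> (2*m == 3 && (22/3)*m > -2)))))) && ((!(val != -3)) ==> (((12*m > -11 || val >= 9) ==> (val == -3 && 20*m > 2*val - 56/3)) && ((!(12*m > -11 || val >= 9)) ==> (val == -3 && 20*m > 2*val - 12))))
The weakest precondition is (val != -3 ==> (((!(val != m + 5)) ==> ((2*m < -8 <==> 3*m != -14) && ((2*m > -5 || 3*val >= 13) ==> (3*val == 1 && (10/3)*m > 6*val - 50/3)) && ((!(2*m > -5 || 3*val >= 13)) ==> (3*val == 1 && (10/3)*m > 6*val - 10)))) && (val != m + 5 ==> ((2*m < -8 <==> 3*m != -14) && ((2*m > -5 || 2*m <= -9) ==> (2*m == 3 && (22/3)*m > -26/3)) && ((!(2*m > -5 || 2*m <= -9)) ==> (2*m == 3 && (22/3)*m > -2)))))) && ((!(val != -3)) ==> (((12*m > -11 || val >= 9) ==> (val == -3 && 20*m > 2*val - 56/3)) && ((!(12*m > -11 || val >= 9)) ==> (val == -3 && 20*m > 2*val - 12)))).
Check whether (!(val != -3)) && ((!(val != -3)) ==> (val == -3 && 2*val < 176/3)) && m == -3 implies it.
Countermodel: at the initial state m = -3, val = -3, the precondition holds but the weakest precondition fails.
Answer: invalid


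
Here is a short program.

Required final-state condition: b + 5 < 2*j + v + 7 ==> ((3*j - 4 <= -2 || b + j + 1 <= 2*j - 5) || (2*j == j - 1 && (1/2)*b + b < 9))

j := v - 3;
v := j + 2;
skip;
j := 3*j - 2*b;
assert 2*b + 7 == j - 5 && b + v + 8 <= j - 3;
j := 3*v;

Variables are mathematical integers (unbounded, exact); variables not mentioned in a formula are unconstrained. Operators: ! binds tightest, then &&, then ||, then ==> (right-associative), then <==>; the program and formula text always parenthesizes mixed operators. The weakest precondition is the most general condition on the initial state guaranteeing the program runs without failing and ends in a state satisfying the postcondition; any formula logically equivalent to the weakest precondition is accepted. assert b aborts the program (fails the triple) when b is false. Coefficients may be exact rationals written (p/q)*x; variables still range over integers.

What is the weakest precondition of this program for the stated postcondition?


Working backward. After the program, the postcondition b + 5 < 2*j + v + 7 ==> ((3*j - 4 <= -2 || b + j + 1 <= 2*j - 5) || (2*j == j - 1 && (1/2)*b + b < 9)) must hold; in canonical form it is b < 2*j + v + 2 ==> (3*j <= 2 || b <= j - 6 || (j == -1 && (3/2)*b < 9)).
Before j := 3*v: b < 7*v + 2 ==> (9*v <= 2 || b <= 3*v - 6 || (3*v == -1 && (3/2)*b < 9))
Before assert 2*b + 7 == j - 5 && b + v + 8 <= j - 3: 2*b == j - 12 && b + v <= j - 11 && (b < 7*v + 2 ==> (9*v <= 2 || b <= 3*v - 6 || (3*v == -1 && (3/2)*b < 9)))
Before j := 3*j - 2*b: 4*b == 3*j - 12 && 3*b + v <= 3*j - 11 && (b < 7*v + 2 ==> (9*v <= 2 || b <= 3*v - 6 || (3*v == -1 && (3/2)*b < 9)))
Before skip: 4*b == 3*j - 12 && 3*b + v <= 3*j - 11 && (b < 7*v + 2 ==> (9*v <= 2 || b <= 3*v - 6 || (3*v == -1 && (3/2)*b < 9)))
Before v := j + 2: 4*b == 3*j - 12 && 3*b <= 2*j - 13 && (b < 7*j + 16 ==> (9*j <= -16 || b <= 3*j || (3*j == -7 && (3/2)*b < 9)))
Before j := v - 3: 4*b == 3*v - 21 && 3*b <= 2*v - 19 && (b < 7*v - 5 ==> (9*v <= 11 || b <= 3*v - 9 || (3*v == 2 && (3/2)*b < 9)))
Answer: WP = 4*b == 3*v - 21 && 3*b <= 2*v - 19 && (b < 7*v - 5 ==> (9*v <= 11 || b <= 3*v - 9 || (3*v == 2 && (3/2)*b < 9)))


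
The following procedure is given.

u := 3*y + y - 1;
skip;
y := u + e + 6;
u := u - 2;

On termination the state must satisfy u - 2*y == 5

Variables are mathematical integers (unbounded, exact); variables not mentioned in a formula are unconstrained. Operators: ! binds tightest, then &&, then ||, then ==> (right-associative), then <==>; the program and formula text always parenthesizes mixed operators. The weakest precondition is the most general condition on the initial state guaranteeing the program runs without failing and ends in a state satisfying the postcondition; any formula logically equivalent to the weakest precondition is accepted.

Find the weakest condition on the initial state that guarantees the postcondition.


Working backward. After the program, the postcondition u - 2*y == 5 must hold; in canonical form it is u == 2*y + 5.
Before u := u - 2: u == 2*y + 7
Before y := u + e + 6: 2*e + u == -19
Before skip: 2*e + u == -19
Before u := 3*y + y - 1: 2*e + 4*y == -18
Answer: WP = 2*e + 4*y == -18


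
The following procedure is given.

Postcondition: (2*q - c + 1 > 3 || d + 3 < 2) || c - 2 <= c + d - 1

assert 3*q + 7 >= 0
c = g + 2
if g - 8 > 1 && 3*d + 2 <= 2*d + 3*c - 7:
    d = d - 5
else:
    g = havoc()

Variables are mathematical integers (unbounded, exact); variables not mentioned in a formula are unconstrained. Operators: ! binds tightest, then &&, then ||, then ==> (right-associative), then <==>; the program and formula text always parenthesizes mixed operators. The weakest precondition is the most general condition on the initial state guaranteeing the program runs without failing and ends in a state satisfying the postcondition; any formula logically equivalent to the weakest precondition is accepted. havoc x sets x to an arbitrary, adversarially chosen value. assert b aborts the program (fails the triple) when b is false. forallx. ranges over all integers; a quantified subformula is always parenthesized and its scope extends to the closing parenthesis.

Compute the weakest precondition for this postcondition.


Working backward. After the program, the postcondition (2*q - c + 1 > 3 || d + 3 < 2) || c - 2 <= c + d - 1 must hold; in canonical form it is 2*q > c + 2 || d < -1 || d >= -1.
Then branch requires 2*q > c + 2 || d < 4 || d >= 4; else branch requires 2*q > c + 2 || d < -1 || d >= -1.
Before the if: ((g > 9 && d <= 3*c - 9) ==> (2*q > c + 2 || d < 4 || d >= 4)) && ((!(g > 9 && d <= 3*c - 9)) ==> (2*q > c + 2 || d < -1 || d >= -1))
Before c := g + 2: ((g > 9 && d <= 3*g - 3) ==> (2*q > g + 4 || d < 4 || d >= 4)) && ((!(g > 9 && d <= 3*g - 3)) ==> (2*q > g + 4 || d < -1 || d >= -1))
Before assert 3*q + 7 >= 0: 3*q >= -7 && ((g > 9 && d <= 3*g - 3) ==> (2*q > g + 4 || d < 4 || d >= 4)) && ((!(g > 9 && d <= 3*g - 3)) ==> (2*q > g + 4 || d < -1 || d >= -1))
Answer: WP = 3*q >= -7 && ((g > 9 && d <= 3*g - 3) ==> (2*q > g + 4 || d < 4 || d >= 4)) && ((!(g > 9 && d <= 3*g - 3)) ==> (2*q > g + 4 || d < -1 || d >= -1))


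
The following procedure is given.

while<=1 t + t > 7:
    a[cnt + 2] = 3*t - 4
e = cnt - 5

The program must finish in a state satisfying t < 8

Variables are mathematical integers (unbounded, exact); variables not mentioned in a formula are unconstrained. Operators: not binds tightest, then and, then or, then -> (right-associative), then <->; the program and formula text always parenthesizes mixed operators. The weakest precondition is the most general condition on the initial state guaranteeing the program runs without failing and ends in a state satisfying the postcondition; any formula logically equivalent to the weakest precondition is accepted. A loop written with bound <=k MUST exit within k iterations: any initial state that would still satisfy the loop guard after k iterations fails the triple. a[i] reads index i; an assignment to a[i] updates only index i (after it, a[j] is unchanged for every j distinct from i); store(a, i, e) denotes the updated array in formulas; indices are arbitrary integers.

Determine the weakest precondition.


Working backward. After the program, t < 8 must hold.
Before e := cnt - 5: t < 8
Before the loop (bound <=1), unroll the exhaustion recursion (WP_0 = exit-now case; WP_j = one more guarded iteration, up to j = 1):
  WP_0: (not (2*t > 7)) and t < 8
  WP_1: (2*t > 7 -> ((not (2*t > 7)) and t < 8)) and ((not (2*t > 7)) -> t < 8)
So before the loop: (2*t > 7 -> ((not (2*t > 7)) and t < 8)) and ((not (2*t > 7)) -> t < 8)
Answer: WP = (2*t > 7 -> ((not (2*t > 7)) and t < 8)) and ((not (2*t > 7)) -> t < 8)


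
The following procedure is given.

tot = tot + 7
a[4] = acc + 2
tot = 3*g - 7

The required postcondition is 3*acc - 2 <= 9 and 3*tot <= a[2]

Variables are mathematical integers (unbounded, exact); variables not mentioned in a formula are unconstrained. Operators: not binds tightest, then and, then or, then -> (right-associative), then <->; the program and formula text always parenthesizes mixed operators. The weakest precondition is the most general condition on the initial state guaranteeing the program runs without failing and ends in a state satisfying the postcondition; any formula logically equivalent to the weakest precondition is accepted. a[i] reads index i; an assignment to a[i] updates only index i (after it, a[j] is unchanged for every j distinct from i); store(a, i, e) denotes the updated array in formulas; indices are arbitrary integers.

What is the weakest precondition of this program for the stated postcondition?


Working backward. After the program, the postcondition 3*acc - 2 <= 9 and 3*tot <= a[2] must hold; in canonical form it is 3*acc <= 11 and 3*tot <= a[2].
Before tot := 3*g - 7: 3*acc <= 11 and 9*g <= a[2] + 21
Before a[4] := acc + 2: 3*acc <= 11 and 9*g <= a[2] + 21
Before tot := tot + 7: 3*acc <= 11 and 9*g <= a[2] + 21
Answer: WP = 3*acc <= 11 and 9*g <= a[2] + 21


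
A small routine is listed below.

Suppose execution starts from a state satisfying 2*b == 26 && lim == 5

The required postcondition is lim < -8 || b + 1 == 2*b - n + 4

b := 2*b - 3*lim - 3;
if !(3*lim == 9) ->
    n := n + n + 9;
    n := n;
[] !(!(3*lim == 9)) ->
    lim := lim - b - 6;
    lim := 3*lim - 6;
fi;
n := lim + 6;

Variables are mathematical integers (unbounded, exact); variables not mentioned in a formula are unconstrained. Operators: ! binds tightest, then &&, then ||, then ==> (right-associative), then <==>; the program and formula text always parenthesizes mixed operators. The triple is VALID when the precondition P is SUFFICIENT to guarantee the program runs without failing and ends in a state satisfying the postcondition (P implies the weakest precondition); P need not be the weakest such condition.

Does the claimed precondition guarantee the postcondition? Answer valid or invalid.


Working backward. After the program, the postcondition lim < -8 || b + 1 == 2*b - n + 4 must hold; in canonical form it is lim < -8 || n == b + 3.
Before n := lim + 6: lim < -8 || lim == b - 3
Then branch requires lim < -8 || lim == b - 3; else branch requires 3*lim < 3*b + 16 || 3*lim == 4*b + 21.
Before the if: ((!(3*lim == 9)) ==> (lim < -8 || lim == b - 3)) && (3*lim == 9 ==> (3*lim < 3*b + 16 || 3*lim == 4*b + 21))
Before b := 2*b - 3*lim - 3: ((!(3*lim == 9)) ==> (lim < -8 || 4*lim == 2*b - 6)) && (3*lim == 9 ==> (12*lim < 6*b + 7 || 15*lim == 8*b + 9))
The weakest precondition is ((!(3*lim == 9)) ==> (lim < -8 || 4*lim == 2*b - 6)) && (3*lim == 9 ==> (12*lim < 6*b + 7 || 15*lim == 8*b + 9)).
Check whether 2*b == 26 && lim == 5 implies it.
Every state satisfying the precondition satisfies the weakest precondition: the implication holds.
Answer: valid


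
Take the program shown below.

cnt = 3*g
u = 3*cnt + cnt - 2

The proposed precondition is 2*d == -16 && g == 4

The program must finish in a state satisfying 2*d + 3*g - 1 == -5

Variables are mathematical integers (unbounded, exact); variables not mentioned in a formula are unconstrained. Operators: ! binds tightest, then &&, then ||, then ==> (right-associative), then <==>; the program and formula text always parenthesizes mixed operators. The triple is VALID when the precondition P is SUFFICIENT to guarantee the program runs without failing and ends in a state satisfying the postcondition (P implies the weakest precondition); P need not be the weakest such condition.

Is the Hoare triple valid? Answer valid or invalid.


Working backward. After the program, the postcondition 2*d + 3*g - 1 == -5 must hold; in canonical form it is 2*d + 3*g == -4.
Before u := 3*cnt + cnt - 2: 2*d + 3*g == -4
Before cnt := 3*g: 2*d + 3*g == -4
The weakest precondition is 2*d + 3*g == -4.
Check whether 2*d == -16 && g == 4 implies it.
Every state satisfying the precondition satisfies the weakest precondition: the implication holds.
Answer: valid


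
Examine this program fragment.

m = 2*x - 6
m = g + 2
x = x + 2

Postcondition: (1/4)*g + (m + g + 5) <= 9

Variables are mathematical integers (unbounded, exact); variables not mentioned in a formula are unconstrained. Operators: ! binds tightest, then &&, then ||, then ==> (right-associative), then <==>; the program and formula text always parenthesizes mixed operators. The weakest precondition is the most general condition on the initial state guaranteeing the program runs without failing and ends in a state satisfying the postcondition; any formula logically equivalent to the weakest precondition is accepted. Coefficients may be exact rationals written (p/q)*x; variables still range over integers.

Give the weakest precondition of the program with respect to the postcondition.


Working backward. After the program, the postcondition (1/4)*g + (m + g + 5) <= 9 must hold; in canonical form it is (5/4)*g + m <= 4.
Before x := x + 2: (5/4)*g + m <= 4
Before m := g + 2: (9/4)*g <= 2
Before m := 2*x - 6: (9/4)*g <= 2
Answer: WP = (9/4)*g <= 2


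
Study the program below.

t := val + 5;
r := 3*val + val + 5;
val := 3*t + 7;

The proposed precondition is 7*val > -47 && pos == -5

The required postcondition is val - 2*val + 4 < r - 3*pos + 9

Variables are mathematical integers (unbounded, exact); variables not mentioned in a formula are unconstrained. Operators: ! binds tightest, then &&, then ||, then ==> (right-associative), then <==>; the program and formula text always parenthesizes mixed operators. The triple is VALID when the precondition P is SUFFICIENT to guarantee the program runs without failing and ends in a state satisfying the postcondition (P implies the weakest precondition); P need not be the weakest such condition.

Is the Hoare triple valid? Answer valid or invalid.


Working backward. After the program, the postcondition val - 2*val + 4 < r - 3*pos + 9 must hold; in canonical form it is 3*pos < r + val + 5.
Before val := 3*t + 7: 3*pos < r + 3*t + 12
Before r := 3*val + val + 5: 3*pos < 3*t + 4*val + 17
Before t := val + 5: 3*pos < 7*val + 32
The weakest precondition is 3*pos < 7*val + 32.
Check whether 7*val > -47 && pos == -5 implies it.
Every state satisfying the precondition satisfies the weakest precondition: the implication holds.
Answer: valid


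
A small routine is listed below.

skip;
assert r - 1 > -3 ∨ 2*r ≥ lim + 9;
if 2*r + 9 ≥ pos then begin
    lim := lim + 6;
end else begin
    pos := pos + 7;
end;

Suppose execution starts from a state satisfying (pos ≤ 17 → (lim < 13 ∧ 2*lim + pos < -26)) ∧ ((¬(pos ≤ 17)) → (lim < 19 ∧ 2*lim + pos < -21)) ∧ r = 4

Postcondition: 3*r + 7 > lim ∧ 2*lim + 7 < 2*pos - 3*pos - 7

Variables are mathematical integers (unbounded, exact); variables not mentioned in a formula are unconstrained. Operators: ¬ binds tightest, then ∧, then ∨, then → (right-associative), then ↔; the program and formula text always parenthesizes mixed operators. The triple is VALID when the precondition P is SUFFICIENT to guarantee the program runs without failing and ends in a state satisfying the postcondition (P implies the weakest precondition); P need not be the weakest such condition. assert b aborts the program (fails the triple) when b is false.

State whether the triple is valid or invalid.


Working backward. After the program, the postcondition 3*r + 7 > lim ∧ 2*lim + 7 < 2*pos - 3*pos - 7 must hold; in canonical form it is 3*r > lim - 7 ∧ 2*lim + pos < -14.
Then branch requires 3*r > lim - 1 ∧ 2*lim + pos < -26; else branch requires 3*r > lim - 7 ∧ 2*lim + pos < -21.
Before the if: (2*r ≥ pos - 9 → (3*r > lim - 1 ∧ 2*lim + pos < -26)) ∧ ((¬(2*r ≥ pos - 9)) → (3*r > lim - 7 ∧ 2*lim + pos < -21))
Before assert r - 1 > -3 ∨ 2*r ≥ lim + 9: (r > -2 ∨ 2*r ≥ lim + 9) ∧ (2*r ≥ pos - 9 → (3*r > lim - 1 ∧ 2*lim + pos < -26)) ∧ ((¬(2*r ≥ pos - 9)) → (3*r > lim - 7 ∧ 2*lim + pos < -21))
Before skip: (r > -2 ∨ 2*r ≥ lim + 9) ∧ (2*r ≥ pos - 9 → (3*r > lim - 1 ∧ 2*lim + pos < -26)) ∧ ((¬(2*r ≥ pos - 9)) → (3*r > lim - 7 ∧ 2*lim + pos < -21))
The weakest precondition is (r > -2 ∨ 2*r ≥ lim + 9) ∧ (2*r ≥ pos - 9 → (3*r > lim - 1 ∧ 2*lim + pos < -26)) ∧ ((¬(2*r ≥ pos - 9)) → (3*r > lim - 7 ∧ 2*lim + pos < -21)).
Check whether (pos ≤ 17 → (lim < 13 ∧ 2*lim + pos < -26)) ∧ ((¬(pos ≤ 17)) → (lim < 19 ∧ 2*lim + pos < -21)) ∧ r = 4 implies it.
Every state satisfying the precondition satisfies the weakest precondition: the implication holds.
Answer: valid


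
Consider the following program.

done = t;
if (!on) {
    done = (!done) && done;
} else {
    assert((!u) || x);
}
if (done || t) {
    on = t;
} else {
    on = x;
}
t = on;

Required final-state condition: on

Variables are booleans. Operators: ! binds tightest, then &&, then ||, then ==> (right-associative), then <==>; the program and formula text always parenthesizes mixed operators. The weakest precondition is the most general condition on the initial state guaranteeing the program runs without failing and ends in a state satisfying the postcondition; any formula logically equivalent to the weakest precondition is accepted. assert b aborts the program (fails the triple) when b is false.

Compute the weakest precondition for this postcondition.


Working backward. After the program, on must hold.
Before t := on: on
Then branch requires t; else branch requires x.
Before the if: ((done || t) ==> t) && ((!(done || t)) ==> x)
Then branch requires (!t) ==> x; else branch requires ((!u) || x) && ((done || t) ==> t) && ((!(done || t)) ==> x).
Before the if: ((!on) ==> ((!t) ==> x)) && (on ==> (((!u) || x) && ((done || t) ==> t) && ((!(done || t)) ==> x)))
Before done := t: ((!on) ==> ((!t) ==> x)) && (on ==> (((!u) || x) && ((!t) ==> x)))
Answer: WP = ((!on) ==> ((!t) ==> x)) && (on ==> (((!u) || x) && ((!t) ==> x)))


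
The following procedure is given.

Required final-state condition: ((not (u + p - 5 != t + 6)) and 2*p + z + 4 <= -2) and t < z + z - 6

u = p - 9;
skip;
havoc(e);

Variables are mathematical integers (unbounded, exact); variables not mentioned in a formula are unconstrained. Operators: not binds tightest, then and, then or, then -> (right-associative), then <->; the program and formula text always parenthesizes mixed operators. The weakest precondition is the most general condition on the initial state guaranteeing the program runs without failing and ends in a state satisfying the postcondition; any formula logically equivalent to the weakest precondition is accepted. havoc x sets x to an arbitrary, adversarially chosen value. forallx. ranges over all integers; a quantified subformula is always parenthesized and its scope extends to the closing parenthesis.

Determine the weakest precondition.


Working backward. After the program, the postcondition ((not (u + p - 5 != t + 6)) and 2*p + z + 4 <= -2) and t < z + z - 6 must hold; in canonical form it is (not (p + u != t + 11)) and 2*p + z <= -6 and t < 2*z - 6.
Before havoc e: (not (p + u != t + 11)) and 2*p + z <= -6 and t < 2*z - 6
Before skip: (not (p + u != t + 11)) and 2*p + z <= -6 and t < 2*z - 6
Before u := p - 9: (not (2*p != t + 20)) and 2*p + z <= -6 and t < 2*z - 6
Answer: WP = (not (2*p != t + 20)) and 2*p + z <= -6 and t < 2*z - 6


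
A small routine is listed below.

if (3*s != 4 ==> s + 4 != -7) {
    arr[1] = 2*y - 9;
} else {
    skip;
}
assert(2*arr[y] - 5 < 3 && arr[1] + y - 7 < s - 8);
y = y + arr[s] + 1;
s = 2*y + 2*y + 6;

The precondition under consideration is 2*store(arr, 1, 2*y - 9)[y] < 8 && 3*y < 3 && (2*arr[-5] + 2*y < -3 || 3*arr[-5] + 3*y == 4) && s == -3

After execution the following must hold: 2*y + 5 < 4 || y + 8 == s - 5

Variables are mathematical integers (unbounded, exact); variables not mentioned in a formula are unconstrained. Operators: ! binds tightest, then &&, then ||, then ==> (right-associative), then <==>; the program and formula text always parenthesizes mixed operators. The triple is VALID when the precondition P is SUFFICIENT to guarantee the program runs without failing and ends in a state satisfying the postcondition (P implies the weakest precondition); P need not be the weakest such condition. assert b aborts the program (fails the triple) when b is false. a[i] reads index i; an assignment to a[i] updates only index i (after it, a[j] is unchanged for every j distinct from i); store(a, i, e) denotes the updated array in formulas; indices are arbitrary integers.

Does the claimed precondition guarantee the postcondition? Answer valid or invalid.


Working backward. After the program, the postcondition 2*y + 5 < 4 || y + 8 == s - 5 must hold; in canonical form it is 2*y < -1 || y == s - 13.
Before s := 2*y + 2*y + 6: 2*y < -1 || 3*y == 7
Before y := y + arr[s] + 1: 2*arr[s] + 2*y < -3 || 3*arr[s] + 3*y == 4
Before assert 2*arr[y] - 5 < 3 && arr[1] + y - 7 < s - 8: 2*arr[y] < 8 && arr[1] + y < s - 1 && (2*arr[s] + 2*y < -3 || 3*arr[s] + 3*y == 4)
Then branch requires 2*store(arr, 1, 2*y - 9)[y] < 8 && 3*y < s + 8 && (2*store(arr, 1, 2*y - 9)[s] + 2*y < -3 || 3*store(arr, 1, 2*y - 9)[s] + 3*y == 4); else branch requires 2*arr[y] < 8 && arr[1] + y < s - 1 && (2*arr[s] + 2*y < -3 || 3*arr[s] + 3*y == 4).
Before the if: ((3*s != 4 ==> s != -11) ==> (2*store(arr, 1, 2*y - 9)[y] < 8 && 3*y < s + 8 && (2*store(arr, 1, 2*y - 9)[s] + 2*y < -3 || 3*store(arr, 1, 2*y - 9)[s] + 3*y == 4))) && ((!(3*s != 4 ==> s != -11)) ==> (2*arr[y] < 8 && arr[1] + y < s - 1 && (2*arr[s] + 2*y < -3 || 3*arr[s] + 3*y == 4)))
The weakest precondition is ((3*s != 4 ==> s != -11) ==> (2*store(arr, 1, 2*y - 9)[y] < 8 && 3*y < s + 8 && (2*store(arr, 1, 2*y - 9)[s] + 2*y < -3 || 3*store(arr, 1, 2*y - 9)[s] + 3*y == 4))) && ((!(3*s != 4 ==> s != -11)) ==> (2*arr[y] < 8 && arr[1] + y < s - 1 && (2*arr[s] + 2*y < -3 || 3*arr[s] + 3*y == 4))).
Check whether 2*store(arr, 1, 2*y - 9)[y] < 8 && 3*y < 3 && (2*arr[-5] + 2*y < -3 || 3*arr[-5] + 3*y == 4) && s == -3 implies it.
Countermodel: at the initial state arr = {[-5] = -2, [-3] = 7040, [0] = -15215, [1] = 2, elsewhere 2}, s = -3, y = 0, the precondition holds but the weakest precondition fails.
Answer: invalid


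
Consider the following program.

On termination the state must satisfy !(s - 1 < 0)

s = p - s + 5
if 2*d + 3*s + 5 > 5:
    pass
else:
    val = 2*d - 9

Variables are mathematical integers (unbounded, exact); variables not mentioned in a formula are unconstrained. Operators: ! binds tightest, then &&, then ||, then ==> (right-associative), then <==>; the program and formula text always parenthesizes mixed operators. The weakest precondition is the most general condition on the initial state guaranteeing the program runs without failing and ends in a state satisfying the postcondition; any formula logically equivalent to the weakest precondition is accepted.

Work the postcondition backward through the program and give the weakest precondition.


Working backward. After the program, the postcondition !(s - 1 < 0) must hold; in canonical form it is !(s < 1).
Then branch requires !(s < 1); else branch requires !(s < 1).
Before the if: (2*d + 3*s > 0 ==> (!(s < 1))) && ((!(2*d + 3*s > 0)) ==> (!(s < 1)))
Before s := p - s + 5: (2*d + 3*p > 3*s - 15 ==> (!(p < s - 4))) && ((!(2*d + 3*p > 3*s - 15)) ==> (!(p < s - 4)))
Answer: WP = (2*d + 3*p > 3*s - 15 ==> (!(p < s - 4))) && ((!(2*d + 3*p > 3*s - 15)) ==> (!(p < s - 4)))


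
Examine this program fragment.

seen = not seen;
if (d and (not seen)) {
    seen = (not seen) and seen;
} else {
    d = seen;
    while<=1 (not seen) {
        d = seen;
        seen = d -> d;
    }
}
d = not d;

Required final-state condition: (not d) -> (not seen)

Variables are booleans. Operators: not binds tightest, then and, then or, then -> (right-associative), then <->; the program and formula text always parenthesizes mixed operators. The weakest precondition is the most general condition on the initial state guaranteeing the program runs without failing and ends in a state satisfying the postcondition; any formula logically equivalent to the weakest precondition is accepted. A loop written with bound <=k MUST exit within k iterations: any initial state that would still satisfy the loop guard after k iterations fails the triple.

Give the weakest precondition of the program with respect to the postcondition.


Working backward. After the program, (not d) -> (not seen) must hold.
Before d := not d: d -> (not seen)
Then branch requires true; else branch requires seen -> (seen -> (not seen)).
Before the if: (not (d and (not seen))) -> (seen -> (seen -> (not seen)))
Before seen := not seen: (not (d and seen)) -> ((not seen) -> ((not seen) -> seen))
Answer: WP = (not (d and seen)) -> ((not seen) -> ((not seen) -> seen))


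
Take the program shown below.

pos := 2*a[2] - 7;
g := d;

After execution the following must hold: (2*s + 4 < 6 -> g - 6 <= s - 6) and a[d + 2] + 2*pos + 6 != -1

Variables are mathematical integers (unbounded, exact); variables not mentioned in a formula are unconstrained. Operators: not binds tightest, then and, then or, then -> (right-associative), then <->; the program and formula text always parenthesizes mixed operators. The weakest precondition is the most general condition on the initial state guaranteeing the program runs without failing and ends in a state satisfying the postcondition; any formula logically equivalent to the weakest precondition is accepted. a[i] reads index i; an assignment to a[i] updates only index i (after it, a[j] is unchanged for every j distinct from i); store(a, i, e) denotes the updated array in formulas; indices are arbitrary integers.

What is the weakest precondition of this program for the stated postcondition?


Working backward. After the program, the postcondition (2*s + 4 < 6 -> g - 6 <= s - 6) and a[d + 2] + 2*pos + 6 != -1 must hold; in canonical form it is (2*s < 2 -> g <= s) and a[d + 2] + 2*pos != -7.
Before g := d: (2*s < 2 -> d <= s) and a[d + 2] + 2*pos != -7
Before pos := 2*a[2] - 7: (2*s < 2 -> d <= s) and a[d + 2] + 4*a[2] != 7
Answer: WP = (2*s < 2 -> d <= s) and a[d + 2] + 4*a[2] != 7


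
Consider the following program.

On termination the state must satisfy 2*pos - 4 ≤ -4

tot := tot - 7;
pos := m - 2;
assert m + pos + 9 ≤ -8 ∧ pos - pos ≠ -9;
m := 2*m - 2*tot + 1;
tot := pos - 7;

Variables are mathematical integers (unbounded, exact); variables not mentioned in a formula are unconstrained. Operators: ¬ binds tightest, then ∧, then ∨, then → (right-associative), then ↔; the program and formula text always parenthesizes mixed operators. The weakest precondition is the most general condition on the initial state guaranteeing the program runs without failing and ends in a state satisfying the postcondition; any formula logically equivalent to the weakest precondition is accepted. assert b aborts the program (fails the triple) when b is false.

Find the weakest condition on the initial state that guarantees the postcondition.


Working backward. After the program, the postcondition 2*pos - 4 ≤ -4 must hold; in canonical form it is 2*pos ≤ 0.
Before tot := pos - 7: 2*pos ≤ 0
Before m := 2*m - 2*tot + 1: 2*pos ≤ 0
Before assert m + pos + 9 ≤ -8 ∧ pos - pos ≠ -9: m + pos ≤ -17 ∧ 2*pos ≤ 0
Before pos := m - 2: 2*m ≤ -15 ∧ 2*m ≤ 4
Before tot := tot - 7: 2*m ≤ -15 ∧ 2*m ≤ 4
Answer: WP = 2*m ≤ -15 ∧ 2*m ≤ 4
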